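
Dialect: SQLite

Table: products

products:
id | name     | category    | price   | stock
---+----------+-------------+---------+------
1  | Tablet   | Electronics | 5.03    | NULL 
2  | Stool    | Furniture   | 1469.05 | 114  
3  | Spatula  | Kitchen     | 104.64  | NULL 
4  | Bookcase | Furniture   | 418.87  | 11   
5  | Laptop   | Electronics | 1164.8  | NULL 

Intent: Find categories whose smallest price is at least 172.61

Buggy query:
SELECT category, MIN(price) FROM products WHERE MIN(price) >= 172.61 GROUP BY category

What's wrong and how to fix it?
Bug: MIN() in WHERE is a misuse of aggregate

Fix: Replace WHERE with HAVING after the GROUP BY

Corrected query:
SELECT category, MIN(price) FROM products GROUP BY category HAVING MIN(price) >= 172.61

Result:
category  | MIN(price)
----------+-----------
Furniture | 418.87    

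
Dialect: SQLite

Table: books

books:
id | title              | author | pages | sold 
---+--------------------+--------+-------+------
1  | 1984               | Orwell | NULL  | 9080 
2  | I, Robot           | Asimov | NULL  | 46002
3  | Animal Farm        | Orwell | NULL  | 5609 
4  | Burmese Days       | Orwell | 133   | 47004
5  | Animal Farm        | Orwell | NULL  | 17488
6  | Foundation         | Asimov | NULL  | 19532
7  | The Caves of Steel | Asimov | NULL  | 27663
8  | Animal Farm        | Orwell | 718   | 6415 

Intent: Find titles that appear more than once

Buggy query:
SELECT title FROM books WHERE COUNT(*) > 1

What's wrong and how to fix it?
Bug: COUNT(*) is an aggregate and cannot be used in WHERE

Fix: Group first, then use HAVING for the count condition

Corrected query:
SELECT title FROM books GROUP BY title HAVING COUNT(*) > 1

Result:
title      
-----------
Animal Farm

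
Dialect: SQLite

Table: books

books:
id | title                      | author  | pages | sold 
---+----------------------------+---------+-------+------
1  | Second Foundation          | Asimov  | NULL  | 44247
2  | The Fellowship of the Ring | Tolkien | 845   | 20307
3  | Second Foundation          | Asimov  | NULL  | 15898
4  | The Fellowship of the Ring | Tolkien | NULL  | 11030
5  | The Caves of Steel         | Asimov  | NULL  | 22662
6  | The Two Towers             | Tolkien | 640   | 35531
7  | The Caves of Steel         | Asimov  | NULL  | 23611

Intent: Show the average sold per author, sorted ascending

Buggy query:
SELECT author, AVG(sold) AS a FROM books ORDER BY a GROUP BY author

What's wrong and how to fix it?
Bug: ORDER BY appears before GROUP BY; SQL clause order requires GROUP BY first

Fix: Move ORDER BY to the end, after GROUP BY

Corrected query:
SELECT author, AVG(sold) AS a FROM books GROUP BY author ORDER BY a

Result:
author  | a           
--------+-------------
Tolkien | 22289.333333
Asimov  | 26604.5     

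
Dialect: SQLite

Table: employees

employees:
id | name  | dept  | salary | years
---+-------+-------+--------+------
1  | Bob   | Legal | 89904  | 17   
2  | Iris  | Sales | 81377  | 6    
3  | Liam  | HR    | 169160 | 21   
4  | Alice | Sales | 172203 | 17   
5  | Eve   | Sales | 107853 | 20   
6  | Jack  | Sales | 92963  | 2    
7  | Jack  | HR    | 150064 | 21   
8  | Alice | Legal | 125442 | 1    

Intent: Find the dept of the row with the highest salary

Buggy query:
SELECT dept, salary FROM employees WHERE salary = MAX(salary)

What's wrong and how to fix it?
Bug: MAX(salary) is an aggregate and cannot be used directly in WHERE

Fix: Wrap MAX in a scalar subquery so WHERE compares against a single value

Corrected query:
SELECT dept, salary FROM employees WHERE salary = (SELECT MAX(salary) FROM employees)

Result:
dept  | salary
------+-------
Sales | 172203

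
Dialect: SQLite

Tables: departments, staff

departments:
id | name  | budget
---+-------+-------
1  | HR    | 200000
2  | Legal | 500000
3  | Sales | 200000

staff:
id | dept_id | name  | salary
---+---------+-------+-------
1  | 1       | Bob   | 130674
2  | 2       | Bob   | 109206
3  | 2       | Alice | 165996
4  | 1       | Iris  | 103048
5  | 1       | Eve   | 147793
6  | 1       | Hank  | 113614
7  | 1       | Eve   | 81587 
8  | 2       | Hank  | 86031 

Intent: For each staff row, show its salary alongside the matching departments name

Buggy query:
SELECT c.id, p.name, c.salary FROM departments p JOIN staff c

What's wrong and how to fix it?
Bug: Missing join condition: each staff row is matched to all departments rows instead of just its own

Fix: Specify the join condition linking the foreign key to the parent id

Corrected query:
SELECT c.id, p.name, c.salary FROM departments p JOIN staff c ON c.dept_id = p.id

Result:
id | name  | salary
---+-------+-------
1  | HR    | 130674
2  | Legal | 109206
3  | Legal | 165996
4  | HR    | 103048
5  | HR    | 147793
6  | HR    | 113614
7  | HR    | 81587 
8  | Legal | 86031 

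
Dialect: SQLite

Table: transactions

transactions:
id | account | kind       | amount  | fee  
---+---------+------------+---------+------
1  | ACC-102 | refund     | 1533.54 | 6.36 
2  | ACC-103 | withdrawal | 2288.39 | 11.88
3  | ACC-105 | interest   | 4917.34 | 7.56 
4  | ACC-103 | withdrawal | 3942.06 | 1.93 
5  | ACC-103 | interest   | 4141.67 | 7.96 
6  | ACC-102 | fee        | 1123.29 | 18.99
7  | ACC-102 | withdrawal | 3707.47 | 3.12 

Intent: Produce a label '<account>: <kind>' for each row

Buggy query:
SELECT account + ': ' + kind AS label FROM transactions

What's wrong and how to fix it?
Bug: SQLite uses || for string concatenation; + coerces text to numbers (yielding 0)

Fix: Replace + with || to concatenate text

Corrected query:
SELECT account || ': ' || kind AS label FROM transactions

Result:
label              
-------------------
ACC-102: refund    
ACC-103: withdrawal
ACC-105: interest  
ACC-103: withdrawal
ACC-103: interest  
ACC-102: fee       
ACC-102: withdrawal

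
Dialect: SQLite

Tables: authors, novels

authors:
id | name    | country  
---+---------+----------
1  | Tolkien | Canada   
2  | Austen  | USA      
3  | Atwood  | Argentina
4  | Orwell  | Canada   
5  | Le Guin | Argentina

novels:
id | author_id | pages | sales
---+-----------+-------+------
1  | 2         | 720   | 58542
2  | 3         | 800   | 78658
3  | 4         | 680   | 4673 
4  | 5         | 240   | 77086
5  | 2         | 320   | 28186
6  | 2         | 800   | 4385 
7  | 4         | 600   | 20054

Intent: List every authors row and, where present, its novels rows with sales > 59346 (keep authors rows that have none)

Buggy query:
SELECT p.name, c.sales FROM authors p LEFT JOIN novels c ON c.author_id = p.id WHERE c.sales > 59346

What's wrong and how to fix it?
Bug: A WHERE condition on the right-hand table after LEFT JOIN drops unmatched parents

Fix: Move the right-table condition into the ON clause so unmatched parents are kept

Corrected query:
SELECT p.name, c.sales FROM authors p LEFT JOIN novels c ON c.author_id = p.id AND c.sales > 59346

Result:
name    | sales
--------+------
Tolkien | NULL 
Austen  | NULL 
Atwood  | 78658
Orwell  | NULL 
Le Guin | 77086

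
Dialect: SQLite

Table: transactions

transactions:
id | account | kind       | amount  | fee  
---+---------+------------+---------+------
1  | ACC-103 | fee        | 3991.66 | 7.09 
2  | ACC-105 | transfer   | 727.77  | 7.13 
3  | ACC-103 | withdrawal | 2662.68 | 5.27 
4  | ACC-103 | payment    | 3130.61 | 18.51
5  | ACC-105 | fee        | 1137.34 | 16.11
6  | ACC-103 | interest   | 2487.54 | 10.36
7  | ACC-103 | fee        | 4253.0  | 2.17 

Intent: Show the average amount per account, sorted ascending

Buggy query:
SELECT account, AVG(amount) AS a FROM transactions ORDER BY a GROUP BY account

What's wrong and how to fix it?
Bug: ORDER BY appears before GROUP BY; SQL clause order requires GROUP BY first

Fix: Reorder: SELECT … FROM … GROUP BY … ORDER BY …

Corrected query:
SELECT account, AVG(amount) AS a FROM transactions GROUP BY account ORDER BY a

Result:
account | a       
--------+---------
ACC-105 | 932.555 
ACC-103 | 3305.098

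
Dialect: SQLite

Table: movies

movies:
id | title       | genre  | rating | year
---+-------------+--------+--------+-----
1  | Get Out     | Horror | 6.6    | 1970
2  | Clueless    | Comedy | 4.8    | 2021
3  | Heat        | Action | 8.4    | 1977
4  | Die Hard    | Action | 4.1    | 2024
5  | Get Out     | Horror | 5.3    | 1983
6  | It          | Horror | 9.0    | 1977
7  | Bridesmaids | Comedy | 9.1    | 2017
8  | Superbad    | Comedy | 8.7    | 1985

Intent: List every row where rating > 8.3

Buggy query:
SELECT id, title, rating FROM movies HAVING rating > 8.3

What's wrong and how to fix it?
Bug: This is a non-aggregate query (no GROUP BY, no aggregates), so in SQLite the HAVING clause is invalid here; a row-level condition belongs in WHERE

Fix: Use WHERE for row-level filtering

Corrected query:
SELECT id, title, rating FROM movies WHERE rating > 8.3

Result:
id | title       | rating
---+-------------+-------
3  | Heat        | 8.4   
6  | It          | 9     
7  | Bridesmaids | 9.1   
8  | Superbad    | 8.7   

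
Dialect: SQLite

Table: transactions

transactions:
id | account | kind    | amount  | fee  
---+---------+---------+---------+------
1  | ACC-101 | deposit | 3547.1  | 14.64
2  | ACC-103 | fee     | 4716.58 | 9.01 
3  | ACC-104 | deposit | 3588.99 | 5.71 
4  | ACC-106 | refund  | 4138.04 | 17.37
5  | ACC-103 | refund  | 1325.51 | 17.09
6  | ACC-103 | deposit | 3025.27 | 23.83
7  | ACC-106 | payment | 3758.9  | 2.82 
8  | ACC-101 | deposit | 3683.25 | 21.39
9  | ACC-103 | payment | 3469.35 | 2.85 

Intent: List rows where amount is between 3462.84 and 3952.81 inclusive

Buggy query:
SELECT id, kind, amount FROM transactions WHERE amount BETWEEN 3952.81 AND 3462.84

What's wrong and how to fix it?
Bug: BETWEEN expects the lower bound first; with 3952.81 AND 3462.84 the range is empty

Fix: Swap the bounds so the smaller value comes first

Corrected query:
SELECT id, kind, amount FROM transactions WHERE amount BETWEEN 3462.84 AND 3952.81

Result:
id | kind    | amount 
---+---------+--------
1  | deposit | 3547.1 
3  | deposit | 3588.99
7  | payment | 3758.9 
8  | deposit | 3683.25
9  | payment | 3469.35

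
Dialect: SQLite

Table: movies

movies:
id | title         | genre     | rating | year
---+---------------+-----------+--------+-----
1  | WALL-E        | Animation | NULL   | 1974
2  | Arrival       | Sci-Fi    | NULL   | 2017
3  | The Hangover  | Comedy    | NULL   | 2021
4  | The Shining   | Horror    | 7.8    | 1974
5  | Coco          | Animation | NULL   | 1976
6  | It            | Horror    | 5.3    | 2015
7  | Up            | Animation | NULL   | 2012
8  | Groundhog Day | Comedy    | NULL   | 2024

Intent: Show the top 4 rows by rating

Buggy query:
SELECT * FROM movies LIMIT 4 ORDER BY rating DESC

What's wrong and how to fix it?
Bug: ORDER BY cannot follow LIMIT; LIMIT is the final clause

Fix: Sort with ORDER BY, then apply LIMIT

Corrected query:
SELECT * FROM movies ORDER BY rating DESC LIMIT 4

Result:
id | title       | genre     | rating | year
---+-------------+-----------+--------+-----
4  | The Shining | Horror    | 7.8    | 1974
6  | It          | Horror    | 5.3    | 2015
1  | WALL-E      | Animation | NULL   | 1974
2  | Arrival     | Sci-Fi    | NULL   | 2017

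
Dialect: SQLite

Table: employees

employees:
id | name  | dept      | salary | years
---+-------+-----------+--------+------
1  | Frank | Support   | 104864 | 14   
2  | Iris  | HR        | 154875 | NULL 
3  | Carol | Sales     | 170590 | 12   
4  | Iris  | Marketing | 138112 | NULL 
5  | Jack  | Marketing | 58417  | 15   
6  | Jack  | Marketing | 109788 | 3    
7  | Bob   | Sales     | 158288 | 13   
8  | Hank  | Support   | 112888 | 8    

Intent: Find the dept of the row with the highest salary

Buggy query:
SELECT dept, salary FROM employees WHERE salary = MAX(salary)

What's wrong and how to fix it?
Bug: WHERE is evaluated per row; an aggregate over the whole table isn't defined there

Fix: Use a subquery: WHERE salary = (SELECT MAX(salary) FROM employees)

Corrected query:
SELECT dept, salary FROM employees WHERE salary = (SELECT MAX(salary) FROM employees)

Result:
dept  | salary
------+-------
Sales | 170590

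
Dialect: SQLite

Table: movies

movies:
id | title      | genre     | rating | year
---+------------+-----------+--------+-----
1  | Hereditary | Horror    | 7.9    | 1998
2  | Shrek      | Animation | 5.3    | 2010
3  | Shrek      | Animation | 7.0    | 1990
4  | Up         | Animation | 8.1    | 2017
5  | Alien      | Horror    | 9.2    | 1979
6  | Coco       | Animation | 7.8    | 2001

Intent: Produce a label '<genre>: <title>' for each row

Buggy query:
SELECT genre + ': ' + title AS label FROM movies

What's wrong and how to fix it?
Bug: SQLite uses || for string concatenation; + coerces text to numbers (yielding 0)

Fix: Replace + with || to concatenate text

Corrected query:
SELECT genre || ': ' || title AS label FROM movies

Result:
label             
------------------
Horror: Hereditary
Animation: Shrek  
Animation: Shrek  
Animation: Up     
Horror: Alien     
Animation: Coco   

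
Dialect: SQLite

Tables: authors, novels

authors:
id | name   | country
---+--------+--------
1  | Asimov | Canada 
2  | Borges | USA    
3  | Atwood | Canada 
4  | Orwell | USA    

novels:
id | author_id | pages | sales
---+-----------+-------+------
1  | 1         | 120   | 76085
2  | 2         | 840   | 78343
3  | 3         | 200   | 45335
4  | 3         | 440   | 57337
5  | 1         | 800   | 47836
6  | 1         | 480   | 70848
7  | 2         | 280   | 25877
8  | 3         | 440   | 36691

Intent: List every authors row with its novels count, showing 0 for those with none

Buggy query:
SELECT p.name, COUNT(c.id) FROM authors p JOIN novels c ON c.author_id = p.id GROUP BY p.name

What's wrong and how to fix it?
Bug: An inner join excludes parents with zero children

Fix: Switch to LEFT JOIN to retain unmatched parent rows

Corrected query:
SELECT p.name, COUNT(c.id) FROM authors p LEFT JOIN novels c ON c.author_id = p.id GROUP BY p.name

Result:
name   | COUNT(c.id)
-------+------------
Asimov | 3          
Atwood | 3          
Borges | 2          
Orwell | 0          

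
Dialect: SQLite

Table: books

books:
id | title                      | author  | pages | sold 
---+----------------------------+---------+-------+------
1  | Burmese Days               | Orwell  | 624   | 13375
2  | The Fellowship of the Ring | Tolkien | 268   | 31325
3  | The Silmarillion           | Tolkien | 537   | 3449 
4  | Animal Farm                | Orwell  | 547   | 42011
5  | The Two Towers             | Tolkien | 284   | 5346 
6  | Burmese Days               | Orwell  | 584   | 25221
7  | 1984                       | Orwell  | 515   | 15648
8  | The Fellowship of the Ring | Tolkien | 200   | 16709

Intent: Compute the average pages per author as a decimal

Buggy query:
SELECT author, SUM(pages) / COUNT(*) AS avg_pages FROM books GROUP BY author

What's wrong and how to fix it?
Bug: SUM(pages) and COUNT(*) are both integers; the division truncates the fractional part

Fix: Multiply by 1.0 (or CAST to REAL) to force floating-point division

Corrected query:
SELECT author, SUM(pages) * 1.0 / COUNT(*) AS avg_pages FROM books GROUP BY author

Result:
author  | avg_pages
--------+----------
Orwell  | 567.5    
Tolkien | 322.25   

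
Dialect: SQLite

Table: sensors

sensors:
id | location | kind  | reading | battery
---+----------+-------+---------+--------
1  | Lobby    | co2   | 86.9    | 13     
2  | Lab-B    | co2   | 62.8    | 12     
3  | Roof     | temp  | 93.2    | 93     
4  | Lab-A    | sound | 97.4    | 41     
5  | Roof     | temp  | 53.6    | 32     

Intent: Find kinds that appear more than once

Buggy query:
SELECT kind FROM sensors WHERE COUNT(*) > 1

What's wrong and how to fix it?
Bug: COUNT(*) is an aggregate and cannot be used in WHERE

Fix: GROUP BY kind, then filter groups with HAVING COUNT(*) > 1

Corrected query:
SELECT kind FROM sensors GROUP BY kind HAVING COUNT(*) > 1

Result:
kind
----
co2 
temp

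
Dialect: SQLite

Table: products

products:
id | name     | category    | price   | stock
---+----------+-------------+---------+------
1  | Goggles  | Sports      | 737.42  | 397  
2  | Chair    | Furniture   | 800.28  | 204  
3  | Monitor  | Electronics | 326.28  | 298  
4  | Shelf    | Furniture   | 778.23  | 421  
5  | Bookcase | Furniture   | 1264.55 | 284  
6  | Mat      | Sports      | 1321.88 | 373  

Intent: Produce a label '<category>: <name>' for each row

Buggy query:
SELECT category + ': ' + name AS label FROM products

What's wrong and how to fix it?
Bug: '+' is numeric addition; on text columns SQLite converts them to 0 instead of concatenating

Fix: Replace + with || to concatenate text

Corrected query:
SELECT category || ': ' || name AS label FROM products

Result:
label               
--------------------
Sports: Goggles     
Furniture: Chair    
Electronics: Monitor
Furniture: Shelf    
Furniture: Bookcase 
Sports: Mat         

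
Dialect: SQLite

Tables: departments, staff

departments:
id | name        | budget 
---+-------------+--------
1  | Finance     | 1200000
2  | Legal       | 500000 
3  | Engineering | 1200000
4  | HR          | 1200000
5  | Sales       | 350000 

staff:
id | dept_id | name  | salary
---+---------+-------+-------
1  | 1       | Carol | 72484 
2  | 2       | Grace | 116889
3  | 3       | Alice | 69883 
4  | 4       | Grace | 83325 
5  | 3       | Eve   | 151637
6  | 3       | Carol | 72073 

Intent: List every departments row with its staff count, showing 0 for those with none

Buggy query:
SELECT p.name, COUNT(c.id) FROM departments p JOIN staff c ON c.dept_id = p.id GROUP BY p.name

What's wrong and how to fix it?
Bug: INNER JOIN drops departments rows that have no matching staff rows

Fix: Use LEFT JOIN so parents without children still appear (COUNT(c.id) gives 0)

Corrected query:
SELECT p.name, COUNT(c.id) FROM departments p LEFT JOIN staff c ON c.dept_id = p.id GROUP BY p.name

Result:
name        | COUNT(c.id)
------------+------------
Engineering | 3          
Finance     | 1          
HR          | 1          
Legal       | 1          
Sales       | 0          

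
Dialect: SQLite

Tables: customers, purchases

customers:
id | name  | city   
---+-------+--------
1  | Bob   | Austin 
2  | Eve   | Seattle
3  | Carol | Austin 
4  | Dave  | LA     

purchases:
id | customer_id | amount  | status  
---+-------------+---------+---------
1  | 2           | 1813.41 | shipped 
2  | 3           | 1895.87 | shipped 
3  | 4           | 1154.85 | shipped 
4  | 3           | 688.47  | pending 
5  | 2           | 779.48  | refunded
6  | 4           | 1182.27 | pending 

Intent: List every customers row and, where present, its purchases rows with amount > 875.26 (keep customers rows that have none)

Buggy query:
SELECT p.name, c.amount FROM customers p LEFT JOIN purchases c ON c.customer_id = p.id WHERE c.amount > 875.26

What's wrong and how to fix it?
Bug: Filtering c.amount in WHERE discards the NULL rows produced by LEFT JOIN, turning it into an inner join

Fix: Put 'c.amount > 875.26' in the JOIN's ON clause instead of WHERE

Corrected query:
SELECT p.name, c.amount FROM customers p LEFT JOIN purchases c ON c.customer_id = p.id AND c.amount > 875.26

Result:
name  | amount 
------+--------
Bob   | NULL   
Eve   | 1813.41
Carol | 1895.87
Dave  | 1154.85
Dave  | 1182.27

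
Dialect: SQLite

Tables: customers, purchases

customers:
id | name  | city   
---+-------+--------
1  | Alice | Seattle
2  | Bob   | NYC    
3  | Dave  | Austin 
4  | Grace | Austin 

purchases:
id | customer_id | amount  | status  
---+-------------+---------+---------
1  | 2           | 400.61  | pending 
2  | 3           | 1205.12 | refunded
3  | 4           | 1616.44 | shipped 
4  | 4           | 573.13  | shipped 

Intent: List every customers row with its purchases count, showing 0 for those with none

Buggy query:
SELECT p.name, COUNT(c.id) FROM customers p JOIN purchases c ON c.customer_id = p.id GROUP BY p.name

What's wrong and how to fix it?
Bug: INNER JOIN drops customers rows that have no matching purchases rows

Fix: Use LEFT JOIN so parents without children still appear (COUNT(c.id) gives 0)

Corrected query:
SELECT p.name, COUNT(c.id) FROM customers p LEFT JOIN purchases c ON c.customer_id = p.id GROUP BY p.name

Result:
name  | COUNT(c.id)
------+------------
Alice | 0          
Bob   | 1          
Dave  | 1          
Grace | 2          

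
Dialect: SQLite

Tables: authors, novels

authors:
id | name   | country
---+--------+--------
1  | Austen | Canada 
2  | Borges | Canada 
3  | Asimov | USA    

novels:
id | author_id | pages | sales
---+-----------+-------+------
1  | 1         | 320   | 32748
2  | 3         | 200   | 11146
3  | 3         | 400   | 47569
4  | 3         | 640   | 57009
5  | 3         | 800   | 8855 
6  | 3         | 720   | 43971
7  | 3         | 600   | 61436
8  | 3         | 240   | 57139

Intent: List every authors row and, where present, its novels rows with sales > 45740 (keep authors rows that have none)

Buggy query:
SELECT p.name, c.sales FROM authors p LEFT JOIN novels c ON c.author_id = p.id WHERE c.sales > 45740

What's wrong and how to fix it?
Bug: A WHERE condition on the right-hand table after LEFT JOIN drops unmatched parents

Fix: Put 'c.sales > 45740' in the JOIN's ON clause instead of WHERE

Corrected query:
SELECT p.name, c.sales FROM authors p LEFT JOIN novels c ON c.author_id = p.id AND c.sales > 45740

Result:
name   | sales
-------+------
Austen | NULL 
Borges | NULL 
Asimov | 47569
Asimov | 57009
Asimov | 57139
Asimov | 61436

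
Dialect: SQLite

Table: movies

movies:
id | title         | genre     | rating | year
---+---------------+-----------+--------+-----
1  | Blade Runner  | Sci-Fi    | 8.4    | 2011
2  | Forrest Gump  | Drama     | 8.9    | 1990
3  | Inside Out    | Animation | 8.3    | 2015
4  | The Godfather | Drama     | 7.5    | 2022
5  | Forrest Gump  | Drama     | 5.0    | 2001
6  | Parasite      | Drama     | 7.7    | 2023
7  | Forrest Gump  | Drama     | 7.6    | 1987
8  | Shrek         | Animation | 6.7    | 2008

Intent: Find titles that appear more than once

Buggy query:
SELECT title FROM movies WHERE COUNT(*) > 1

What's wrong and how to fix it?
Bug: WHERE can't reference COUNT(*); aggregates are computed after WHERE

Fix: GROUP BY title, then filter groups with HAVING COUNT(*) > 1

Corrected query:
SELECT title FROM movies GROUP BY title HAVING COUNT(*) > 1

Result:
title       
------------
Forrest Gump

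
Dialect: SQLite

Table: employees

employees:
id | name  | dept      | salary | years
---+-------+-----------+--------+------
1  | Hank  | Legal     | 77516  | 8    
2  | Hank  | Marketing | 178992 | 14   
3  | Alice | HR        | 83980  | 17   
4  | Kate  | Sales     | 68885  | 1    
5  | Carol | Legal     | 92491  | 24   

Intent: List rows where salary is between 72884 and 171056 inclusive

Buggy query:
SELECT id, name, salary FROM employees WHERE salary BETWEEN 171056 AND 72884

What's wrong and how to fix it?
Bug: BETWEEN expects the lower bound first; with 171056 AND 72884 the range is empty

Fix: Swap the bounds so the smaller value comes first

Corrected query:
SELECT id, name, salary FROM employees WHERE salary BETWEEN 72884 AND 171056

Result:
id | name  | salary
---+-------+-------
1  | Hank  | 77516 
3  | Alice | 83980 
5  | Carol | 92491 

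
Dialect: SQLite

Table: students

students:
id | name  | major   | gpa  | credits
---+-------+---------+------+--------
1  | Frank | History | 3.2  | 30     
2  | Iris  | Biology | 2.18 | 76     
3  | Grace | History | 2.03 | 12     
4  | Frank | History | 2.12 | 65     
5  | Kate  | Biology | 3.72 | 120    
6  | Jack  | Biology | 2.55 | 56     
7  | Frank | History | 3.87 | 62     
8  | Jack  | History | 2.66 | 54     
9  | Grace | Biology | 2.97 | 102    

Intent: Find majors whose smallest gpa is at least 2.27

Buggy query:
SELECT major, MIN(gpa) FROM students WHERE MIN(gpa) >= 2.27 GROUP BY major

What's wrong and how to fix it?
Bug: Aggregates like MIN are computed per group after WHERE runs

Fix: Replace WHERE with HAVING after the GROUP BY

Corrected query:
SELECT major, MIN(gpa) FROM students GROUP BY major HAVING MIN(gpa) >= 2.27

Result:
(no rows)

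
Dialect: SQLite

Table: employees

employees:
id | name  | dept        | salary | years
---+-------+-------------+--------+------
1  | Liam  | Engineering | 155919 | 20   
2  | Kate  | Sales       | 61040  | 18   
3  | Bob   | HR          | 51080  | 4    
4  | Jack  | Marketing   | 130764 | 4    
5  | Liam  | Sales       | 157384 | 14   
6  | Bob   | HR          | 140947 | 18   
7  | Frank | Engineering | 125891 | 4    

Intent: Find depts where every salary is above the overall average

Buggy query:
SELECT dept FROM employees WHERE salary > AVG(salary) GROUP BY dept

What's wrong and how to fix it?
Bug: WHERE evaluates per row before aggregation, so AVG() is unavailable

Fix: Use a subquery for AVG and a HAVING MIN(...) filter so the condition holds for every row in the group

Corrected query:
SELECT dept FROM employees GROUP BY dept HAVING MIN(salary) > (SELECT AVG(salary) FROM employees)

Result:
dept       
-----------
Engineering
Marketing  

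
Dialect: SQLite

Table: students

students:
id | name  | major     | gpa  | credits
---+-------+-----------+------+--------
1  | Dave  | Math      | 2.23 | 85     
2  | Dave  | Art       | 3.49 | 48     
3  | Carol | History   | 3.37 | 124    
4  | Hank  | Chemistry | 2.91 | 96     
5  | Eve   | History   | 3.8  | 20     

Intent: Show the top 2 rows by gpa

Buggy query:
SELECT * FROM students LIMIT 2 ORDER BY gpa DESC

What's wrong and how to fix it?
Bug: LIMIT must come after ORDER BY

Fix: Sort with ORDER BY, then apply LIMIT

Corrected query:
SELECT * FROM students ORDER BY gpa DESC LIMIT 2

Result:
id | name | major   | gpa  | credits
---+------+---------+------+--------
5  | Eve  | History | 3.8  | 20     
2  | Dave | Art     | 3.49 | 48     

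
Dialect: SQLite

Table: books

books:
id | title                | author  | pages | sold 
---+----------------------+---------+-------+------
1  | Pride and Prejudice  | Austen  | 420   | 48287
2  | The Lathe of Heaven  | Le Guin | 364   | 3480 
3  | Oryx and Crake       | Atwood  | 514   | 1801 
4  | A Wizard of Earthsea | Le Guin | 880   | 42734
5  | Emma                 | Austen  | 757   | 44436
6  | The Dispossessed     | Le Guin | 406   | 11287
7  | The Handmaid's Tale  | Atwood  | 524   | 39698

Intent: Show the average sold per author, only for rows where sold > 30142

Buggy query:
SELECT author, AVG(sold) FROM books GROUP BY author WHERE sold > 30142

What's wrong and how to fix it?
Bug: WHERE cannot follow GROUP BY

Fix: Move the WHERE clause before GROUP BY

Corrected query:
SELECT author, AVG(sold) FROM books WHERE sold > 30142 GROUP BY author

Result:
author  | AVG(sold)
--------+----------
Atwood  | 39698    
Austen  | 46361.5  
Le Guin | 42734    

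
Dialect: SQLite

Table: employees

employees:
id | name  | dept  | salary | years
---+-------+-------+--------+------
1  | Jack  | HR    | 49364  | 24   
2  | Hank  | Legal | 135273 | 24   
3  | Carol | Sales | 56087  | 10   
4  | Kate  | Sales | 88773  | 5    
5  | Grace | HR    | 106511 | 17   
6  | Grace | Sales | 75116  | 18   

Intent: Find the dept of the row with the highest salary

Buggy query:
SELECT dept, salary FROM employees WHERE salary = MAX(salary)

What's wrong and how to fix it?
Bug: WHERE is evaluated per row; an aggregate over the whole table isn't defined there

Fix: Use a subquery: WHERE salary = (SELECT MAX(salary) FROM employees)

Corrected query:
SELECT dept, salary FROM employees WHERE salary = (SELECT MAX(salary) FROM employees)

Result:
dept  | salary
------+-------
Legal | 135273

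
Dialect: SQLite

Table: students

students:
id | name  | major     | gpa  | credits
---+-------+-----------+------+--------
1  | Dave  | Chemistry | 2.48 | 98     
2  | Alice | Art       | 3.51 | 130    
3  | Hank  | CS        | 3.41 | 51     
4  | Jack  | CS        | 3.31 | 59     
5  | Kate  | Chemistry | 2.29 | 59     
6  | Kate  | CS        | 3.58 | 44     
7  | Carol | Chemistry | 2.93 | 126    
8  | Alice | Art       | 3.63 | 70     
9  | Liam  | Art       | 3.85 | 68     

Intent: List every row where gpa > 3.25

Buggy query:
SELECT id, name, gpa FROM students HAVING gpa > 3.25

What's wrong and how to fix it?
Bug: HAVING filters the output of aggregation, but this query has no GROUP BY and no aggregate functions, so SQLite rejects it (HAVING clause on a non-aggregate query); the condition here is per row

Fix: Replace HAVING with WHERE since the condition applies to individual rows

Corrected query:
SELECT id, name, gpa FROM students WHERE gpa > 3.25

Result:
id | name  | gpa 
---+-------+-----
2  | Alice | 3.51
3  | Hank  | 3.41
4  | Jack  | 3.31
6  | Kate  | 3.58
8  | Alice | 3.63
9  | Liam  | 3.85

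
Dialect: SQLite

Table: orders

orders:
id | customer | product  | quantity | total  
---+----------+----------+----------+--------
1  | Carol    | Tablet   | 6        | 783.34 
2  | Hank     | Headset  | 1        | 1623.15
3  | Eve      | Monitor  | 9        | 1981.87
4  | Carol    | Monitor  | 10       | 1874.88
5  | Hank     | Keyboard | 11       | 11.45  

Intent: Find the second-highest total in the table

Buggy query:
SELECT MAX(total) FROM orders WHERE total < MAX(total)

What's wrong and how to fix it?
Bug: The inner MAX is an aggregate inside WHERE, which is not allowed

Fix: Put the inner MAX in a scalar subquery

Corrected query:
SELECT MAX(total) FROM orders WHERE total < (SELECT MAX(total) FROM orders)

Result:
MAX(total)
----------
1874.88   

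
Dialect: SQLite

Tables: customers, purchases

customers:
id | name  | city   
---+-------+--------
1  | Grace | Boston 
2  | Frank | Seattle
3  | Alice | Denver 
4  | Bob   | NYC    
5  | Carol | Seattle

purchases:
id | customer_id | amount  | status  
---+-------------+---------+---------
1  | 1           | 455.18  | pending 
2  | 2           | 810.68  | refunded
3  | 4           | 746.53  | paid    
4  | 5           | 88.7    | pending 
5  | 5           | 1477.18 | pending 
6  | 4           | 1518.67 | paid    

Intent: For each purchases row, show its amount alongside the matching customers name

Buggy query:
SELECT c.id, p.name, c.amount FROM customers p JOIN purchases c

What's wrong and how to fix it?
Bug: JOIN with no ON clause produces a cartesian product; every purchases row pairs with every customers row

Fix: Add ON c.customer_id = p.id to the JOIN

Corrected query:
SELECT c.id, p.name, c.amount FROM customers p JOIN purchases c ON c.customer_id = p.id

Result:
id | name  | amount 
---+-------+--------
1  | Grace | 455.18 
2  | Frank | 810.68 
3  | Bob   | 746.53 
4  | Carol | 88.7   
5  | Carol | 1477.18
6  | Bob   | 1518.67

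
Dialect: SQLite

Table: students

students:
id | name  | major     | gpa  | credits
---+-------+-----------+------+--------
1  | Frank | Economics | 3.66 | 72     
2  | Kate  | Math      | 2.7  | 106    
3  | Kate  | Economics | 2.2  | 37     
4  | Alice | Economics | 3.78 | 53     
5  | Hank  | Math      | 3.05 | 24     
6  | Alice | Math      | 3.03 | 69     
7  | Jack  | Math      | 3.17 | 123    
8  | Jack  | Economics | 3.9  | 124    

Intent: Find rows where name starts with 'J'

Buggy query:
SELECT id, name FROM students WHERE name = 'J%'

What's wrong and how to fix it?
Bug: '=' compares the literal string including the % character; pattern matching needs LIKE

Fix: Replace '=' with LIKE so 'J%' is treated as a pattern

Corrected query:
SELECT id, name FROM students WHERE name LIKE 'J%'

Result:
id | name
---+-----
7  | Jack
8  | Jack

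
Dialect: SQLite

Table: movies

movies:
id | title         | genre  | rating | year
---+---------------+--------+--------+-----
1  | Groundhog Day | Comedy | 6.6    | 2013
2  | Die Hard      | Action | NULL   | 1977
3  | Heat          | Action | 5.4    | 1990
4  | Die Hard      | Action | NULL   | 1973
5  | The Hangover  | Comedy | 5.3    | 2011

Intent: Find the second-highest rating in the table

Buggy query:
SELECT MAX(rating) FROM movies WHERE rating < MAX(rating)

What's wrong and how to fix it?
Bug: The inner MAX is an aggregate inside WHERE, which is not allowed

Fix: Put the inner MAX in a scalar subquery

Corrected query:
SELECT MAX(rating) FROM movies WHERE rating < (SELECT MAX(rating) FROM movies)

Result:
MAX(rating)
-----------
5.4        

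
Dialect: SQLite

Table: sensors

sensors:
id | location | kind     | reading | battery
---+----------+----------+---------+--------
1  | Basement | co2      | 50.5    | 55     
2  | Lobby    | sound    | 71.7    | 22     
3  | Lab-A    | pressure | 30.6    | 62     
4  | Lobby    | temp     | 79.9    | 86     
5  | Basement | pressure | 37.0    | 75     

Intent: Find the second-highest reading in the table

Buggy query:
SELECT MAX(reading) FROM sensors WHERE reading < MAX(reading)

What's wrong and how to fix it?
Bug: MAX(reading) on the right of the comparison is an aggregate-in-WHERE error

Fix: Put the inner MAX in a scalar subquery

Corrected query:
SELECT MAX(reading) FROM sensors WHERE reading < (SELECT MAX(reading) FROM sensors)

Result:
MAX(reading)
------------
71.7        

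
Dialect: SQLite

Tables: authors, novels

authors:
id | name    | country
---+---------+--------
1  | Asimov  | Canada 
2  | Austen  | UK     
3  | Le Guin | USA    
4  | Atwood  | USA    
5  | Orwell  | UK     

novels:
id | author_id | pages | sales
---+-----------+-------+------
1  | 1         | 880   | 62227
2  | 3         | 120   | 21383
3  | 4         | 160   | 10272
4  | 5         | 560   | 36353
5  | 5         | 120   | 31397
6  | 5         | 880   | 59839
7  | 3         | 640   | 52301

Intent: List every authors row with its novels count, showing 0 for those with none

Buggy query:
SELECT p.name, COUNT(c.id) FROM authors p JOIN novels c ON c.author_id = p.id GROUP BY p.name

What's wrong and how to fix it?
Bug: INNER JOIN drops authors rows that have no matching novels rows

Fix: Switch to LEFT JOIN to retain unmatched parent rows

Corrected query:
SELECT p.name, COUNT(c.id) FROM authors p LEFT JOIN novels c ON c.author_id = p.id GROUP BY p.name

Result:
name    | COUNT(c.id)
--------+------------
Asimov  | 1          
Atwood  | 1          
Austen  | 0          
Le Guin | 2          
Orwell  | 3          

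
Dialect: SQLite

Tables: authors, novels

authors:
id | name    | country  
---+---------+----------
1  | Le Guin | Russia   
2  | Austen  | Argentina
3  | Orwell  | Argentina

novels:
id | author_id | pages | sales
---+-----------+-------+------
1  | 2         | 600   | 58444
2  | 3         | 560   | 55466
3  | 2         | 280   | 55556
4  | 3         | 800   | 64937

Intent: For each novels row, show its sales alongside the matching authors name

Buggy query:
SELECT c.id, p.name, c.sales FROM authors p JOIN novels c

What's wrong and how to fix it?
Bug: Missing join condition: each novels row is matched to all authors rows instead of just its own

Fix: Add ON c.author_id = p.id to the JOIN

Corrected query:
SELECT c.id, p.name, c.sales FROM authors p JOIN novels c ON c.author_id = p.id

Result:
id | name   | sales
---+--------+------
1  | Austen | 58444
2  | Orwell | 55466
3  | Austen | 55556
4  | Orwell | 64937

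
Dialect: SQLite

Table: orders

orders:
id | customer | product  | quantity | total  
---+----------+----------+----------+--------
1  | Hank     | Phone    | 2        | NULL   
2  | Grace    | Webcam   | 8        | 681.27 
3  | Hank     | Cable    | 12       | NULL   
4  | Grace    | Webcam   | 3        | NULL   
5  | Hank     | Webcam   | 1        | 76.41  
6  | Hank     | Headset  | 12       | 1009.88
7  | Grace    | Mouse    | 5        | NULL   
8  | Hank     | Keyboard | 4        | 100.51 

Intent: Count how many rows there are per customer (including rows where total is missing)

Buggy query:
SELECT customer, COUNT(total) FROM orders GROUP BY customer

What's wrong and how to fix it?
Bug: COUNT(column) counts non-NULL values only; rows with NULL total aren't counted

Fix: Use COUNT(*) to count all rows regardless of NULL

Corrected query:
SELECT customer, COUNT(*) FROM orders GROUP BY customer

Result:
customer | COUNT(*)
---------+---------
Grace    | 3       
Hank     | 5       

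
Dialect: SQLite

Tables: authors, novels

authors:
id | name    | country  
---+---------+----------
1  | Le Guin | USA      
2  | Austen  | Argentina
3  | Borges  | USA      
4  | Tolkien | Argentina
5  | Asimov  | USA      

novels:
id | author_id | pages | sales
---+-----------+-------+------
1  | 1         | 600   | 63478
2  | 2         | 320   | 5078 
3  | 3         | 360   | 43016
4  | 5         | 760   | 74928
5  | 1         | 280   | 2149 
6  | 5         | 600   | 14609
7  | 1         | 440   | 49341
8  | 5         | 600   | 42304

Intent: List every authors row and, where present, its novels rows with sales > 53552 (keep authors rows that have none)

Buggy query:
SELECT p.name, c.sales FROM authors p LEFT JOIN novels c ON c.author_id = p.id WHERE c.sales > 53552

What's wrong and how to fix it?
Bug: A WHERE condition on the right-hand table after LEFT JOIN drops unmatched parents

Fix: Move the right-table condition into the ON clause so unmatched parents are kept

Corrected query:
SELECT p.name, c.sales FROM authors p LEFT JOIN novels c ON c.author_id = p.id AND c.sales > 53552

Result:
name    | sales
--------+------
Le Guin | 63478
Austen  | NULL 
Borges  | NULL 
Tolkien | NULL 
Asimov  | 74928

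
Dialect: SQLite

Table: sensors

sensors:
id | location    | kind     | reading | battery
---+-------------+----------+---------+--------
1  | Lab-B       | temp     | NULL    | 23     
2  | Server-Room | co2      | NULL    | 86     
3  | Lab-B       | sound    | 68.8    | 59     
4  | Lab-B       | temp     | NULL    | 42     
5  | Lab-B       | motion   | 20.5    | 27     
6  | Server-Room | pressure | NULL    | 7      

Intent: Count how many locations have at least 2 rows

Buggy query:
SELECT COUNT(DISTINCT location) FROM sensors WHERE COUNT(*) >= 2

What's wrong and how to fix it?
Bug: COUNT(*) cannot appear in WHERE; the per-group count doesn't exist yet

Fix: Group first with HAVING COUNT(*) >= 2, then COUNT the resulting groups

Corrected query:
SELECT COUNT(*) FROM (SELECT location FROM sensors GROUP BY location HAVING COUNT(*) >= 2)

Result:
COUNT(*)
--------
2       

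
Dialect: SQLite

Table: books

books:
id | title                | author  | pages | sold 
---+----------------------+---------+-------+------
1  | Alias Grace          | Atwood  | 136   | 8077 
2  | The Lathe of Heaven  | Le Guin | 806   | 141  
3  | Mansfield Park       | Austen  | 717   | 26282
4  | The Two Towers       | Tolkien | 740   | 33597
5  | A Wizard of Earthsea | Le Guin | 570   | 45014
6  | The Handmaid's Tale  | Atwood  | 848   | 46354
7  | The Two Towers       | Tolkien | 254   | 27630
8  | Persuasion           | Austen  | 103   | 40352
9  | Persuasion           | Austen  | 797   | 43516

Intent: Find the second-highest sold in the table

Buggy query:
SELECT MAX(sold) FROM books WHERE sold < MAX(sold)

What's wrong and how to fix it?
Bug: The inner MAX is an aggregate inside WHERE, which is not allowed

Fix: Put the inner MAX in a scalar subquery

Corrected query:
SELECT MAX(sold) FROM books WHERE sold < (SELECT MAX(sold) FROM books)

Result:
MAX(sold)
---------
45014    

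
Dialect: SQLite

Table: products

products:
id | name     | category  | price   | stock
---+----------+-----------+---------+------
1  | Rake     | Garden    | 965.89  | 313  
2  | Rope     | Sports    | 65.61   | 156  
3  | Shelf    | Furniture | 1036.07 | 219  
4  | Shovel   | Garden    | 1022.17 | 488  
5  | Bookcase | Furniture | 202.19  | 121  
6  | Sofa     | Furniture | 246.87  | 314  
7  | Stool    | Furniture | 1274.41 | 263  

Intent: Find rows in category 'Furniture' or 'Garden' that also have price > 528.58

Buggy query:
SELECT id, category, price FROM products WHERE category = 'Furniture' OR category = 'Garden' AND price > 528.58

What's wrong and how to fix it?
Bug: AND binds tighter than OR, so this parses as category = 'Furniture' OR (category = 'Garden' AND price > 528.58)

Fix: Add parentheses around the OR so the AND applies to both alternatives

Corrected query:
SELECT id, category, price FROM products WHERE (category = 'Furniture' OR category = 'Garden') AND price > 528.58

Result:
id | category  | price  
---+-----------+--------
1  | Garden    | 965.89 
3  | Furniture | 1036.07
4  | Garden    | 1022.17
7  | Furniture | 1274.41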